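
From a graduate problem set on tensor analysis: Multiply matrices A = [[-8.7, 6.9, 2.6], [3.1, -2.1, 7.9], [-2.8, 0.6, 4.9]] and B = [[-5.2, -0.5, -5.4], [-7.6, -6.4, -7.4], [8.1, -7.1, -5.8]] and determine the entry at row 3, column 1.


(AB)_{ij} = sum_k A_{ik} B_{kj}.
For i=3, j=1:
A_{31} * B_{11} = -2.8 * -5.2 = 14.56
A_{32} * B_{21} = 0.6 * -7.6 = -4.56
A_{33} * B_{31} = 4.9 * 8.1 = 39.69
Sum = 14.56 + -4.56 + 39.69 = 49.69

49.69


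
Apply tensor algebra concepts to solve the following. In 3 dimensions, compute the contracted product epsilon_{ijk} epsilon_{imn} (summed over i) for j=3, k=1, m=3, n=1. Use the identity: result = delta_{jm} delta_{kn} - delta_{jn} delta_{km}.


Using the identity: epsilon_{ijk} epsilon_{imn} = delta_{jm} delta_{kn} - delta_{jn} delta_{km}.
delta_{33} = 1
delta_{11} = 1
delta_{31} = 0
delta_{13} = 0
Result = 1 * 1 - 0 * 0 = 1 - 0 = 1

1


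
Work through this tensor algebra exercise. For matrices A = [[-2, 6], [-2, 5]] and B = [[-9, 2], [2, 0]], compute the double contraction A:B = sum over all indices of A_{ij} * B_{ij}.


A:B = sum over all i,j of A_{ij} * B_{ij}.
Row 1: -2*-9=18, 6*2=12 => row sum = 30
Row 2: -2*2=-4, 5*0=0 => row sum = -4
Total = 30 + -4 = 26

26


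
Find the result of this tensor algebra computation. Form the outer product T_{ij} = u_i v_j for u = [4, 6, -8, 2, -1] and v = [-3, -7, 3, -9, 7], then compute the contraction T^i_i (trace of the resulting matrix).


The outer product gives T_{ij} = u_i v_j.
The trace (contraction) is Tr(T) = sum_i T_{ii} = sum_i u_i v_i.
Diagonal entries:
T_{11} = u_1 * v_1 = 4 * -3 = -12
T_{22} = u_2 * v_2 = 6 * -7 = -42
T_{33} = u_3 * v_3 = -8 * 3 = -24
T_{44} = u_4 * v_4 = 2 * -9 = -18
T_{55} = u_5 * v_5 = -1 * 7 = -7
Tr(T) = -12 + -42 + -24 + -18 + -7 = -103

-103


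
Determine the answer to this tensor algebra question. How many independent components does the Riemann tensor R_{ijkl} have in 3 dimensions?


The Riemann tensor in d dimensions has d^2(d^2 - 1)/12 independent components.
d = 3, so d^2 = 9
d^2 - 1 = 8
d^2(d^2 - 1) = 9 * 8 = 72
Divide by 12: 72 / 12 = 6

6


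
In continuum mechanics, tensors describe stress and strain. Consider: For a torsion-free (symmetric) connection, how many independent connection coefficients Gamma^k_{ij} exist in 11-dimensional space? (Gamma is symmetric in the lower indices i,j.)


Christoffel symbols Gamma^k_{ij} are symmetric in i,j, so there are d * d(d+1)/2 independent symbols.
d = 11
d(d+1)/2 = 11 * 12 / 2 = 66
Total = 11 * 66 = 726

726


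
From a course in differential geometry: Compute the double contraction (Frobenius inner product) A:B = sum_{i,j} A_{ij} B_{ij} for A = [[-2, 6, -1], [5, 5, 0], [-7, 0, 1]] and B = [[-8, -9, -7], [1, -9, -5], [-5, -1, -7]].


A:B = sum over all i,j of A_{ij} * B_{ij}.
Row 1: -2*-8=16, 6*-9=-54, -1*-7=7 => row sum = -31
Row 2: 5*1=5, 5*-9=-45, 0*-5=0 => row sum = -40
Row 3: -7*-5=35, 0*-1=0, 1*-7=-7 => row sum = 28
Total = -31 + -40 + 28 = -43

-43


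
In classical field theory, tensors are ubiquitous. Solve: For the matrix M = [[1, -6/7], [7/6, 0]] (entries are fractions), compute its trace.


The trace is the sum of diagonal entries.
Diagonal: M[1,1] = 1, M[2,2] = 0
Tr(M) = 1 + 0
Computing step by step:
After adding M[1,1]: 1
After adding M[2,2]: 1
Tr(M) = 1

1


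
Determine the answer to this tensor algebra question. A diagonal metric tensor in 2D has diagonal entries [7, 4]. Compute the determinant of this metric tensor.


For a diagonal metric, the determinant is the product of diagonal entries.
Diagonal entries: 7, 4
det(g) = 7 * 4 = 28

28


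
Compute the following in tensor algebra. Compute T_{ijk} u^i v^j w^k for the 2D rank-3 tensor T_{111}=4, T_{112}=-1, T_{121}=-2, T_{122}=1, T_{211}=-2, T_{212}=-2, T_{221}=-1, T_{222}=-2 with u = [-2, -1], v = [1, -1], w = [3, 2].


S = sum over i,j,k of T_{ijk} u_i v_j w_k. Expanding all 8 terms:
T_{111}*u_1*v_1*w_1 = 4*-2*1*3 = -24  (running total: -24)
T_{112}*u_1*v_1*w_2 = -1*-2*1*2 = 4  (running total: -20)
T_{121}*u_1*v_2*w_1 = -2*-2*-1*3 = -12  (running total: -32)
T_{122}*u_1*v_2*w_2 = 1*-2*-1*2 = 4  (running total: -28)
T_{211}*u_2*v_1*w_1 = -2*-1*1*3 = 6  (running total: -22)
T_{212}*u_2*v_1*w_2 = -2*-1*1*2 = 4  (running total: -18)
T_{221}*u_2*v_2*w_1 = -1*-1*-1*3 = -3  (running total: -21)
T_{222}*u_2*v_2*w_2 = -2*-1*-1*2 = -4  (running total: -25)
S = -25

-25


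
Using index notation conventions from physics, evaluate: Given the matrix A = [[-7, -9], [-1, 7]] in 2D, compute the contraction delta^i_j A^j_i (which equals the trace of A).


The contraction (trace) of a rank-2 tensor is the sum of its diagonal elements.
Diagonal entries: A[1,1] = -7, A[2,2] = 7
Tr(A) = -7 + 7 = 0

0


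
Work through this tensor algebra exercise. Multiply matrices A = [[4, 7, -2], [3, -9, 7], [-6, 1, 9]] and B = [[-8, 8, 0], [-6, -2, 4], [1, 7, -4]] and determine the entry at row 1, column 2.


(AB)_{ij} = sum_k A_{ik} B_{kj}.
For i=1, j=2:
A_{11} * B_{12} = 4 * 8 = 32
A_{12} * B_{22} = 7 * -2 = -14
A_{13} * B_{32} = -2 * 7 = -14
Sum = 32 + -14 + -14 = 4

4


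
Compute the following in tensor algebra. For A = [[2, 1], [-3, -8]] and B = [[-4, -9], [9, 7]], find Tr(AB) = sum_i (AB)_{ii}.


Tr(AB) = sum_i (AB)_{ii} where (AB)_{ii} = sum_k A_{ik} B_{ki}.
(AB)_{11} = 2*-4 + 1*9 = 1
(AB)_{22} = -3*-9 + -8*7 = -29
Tr(AB) = 1 + -29 = -28

-28


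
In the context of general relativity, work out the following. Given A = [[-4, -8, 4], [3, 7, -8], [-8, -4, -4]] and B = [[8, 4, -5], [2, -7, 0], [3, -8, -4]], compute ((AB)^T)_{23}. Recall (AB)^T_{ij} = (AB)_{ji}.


(AB)^T_{ij} = (AB)_{ji} = sum_k A_{jk} B_{ki}.
For i=2, j=3 we need (AB)_{32}:
A_{31} * B_{12} = -8 * 4 = -32
A_{32} * B_{22} = -4 * -7 = 28
A_{33} * B_{32} = -4 * -8 = 32
Sum = -32 + 28 + 32 = 28

28


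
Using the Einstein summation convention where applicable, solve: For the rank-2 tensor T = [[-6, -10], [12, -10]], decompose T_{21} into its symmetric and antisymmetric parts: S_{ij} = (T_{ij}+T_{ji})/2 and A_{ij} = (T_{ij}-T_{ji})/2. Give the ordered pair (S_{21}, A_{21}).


T_{21} = 12
T_{12} = -10
S_{21} = (12 + -10)/2 = 2/2 = 1
A_{21} = (12 - -10)/2 = 22/2 = 11
Check: S + A = 1 + 11 = 12 = T_{21}.

(1, 11)


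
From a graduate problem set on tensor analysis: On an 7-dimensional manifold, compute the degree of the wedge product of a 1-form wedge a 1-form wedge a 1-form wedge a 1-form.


The degree of a wedge product is the sum of the degrees of the individual forms.
Degrees: 1, 1, 1, 1
Total degree = 1 + 1 + 1 + 1 = 4

4


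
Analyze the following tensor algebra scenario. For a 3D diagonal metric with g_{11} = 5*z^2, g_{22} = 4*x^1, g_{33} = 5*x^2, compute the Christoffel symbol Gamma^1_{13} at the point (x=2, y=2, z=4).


For a diagonal metric, Gamma^k_{ij} = (1/2) g^{kk} (dg_{ik}/dx_j + dg_{jk}/dx_i - dg_{ij}/dx_k).
The metric is diagonal, so g_{ab} = 0 for a != b.
At the given point: g_{11} = 80, g_{22} = 8, g_{33} = 20
g^{11} = 1/80
dg_{11}/dx_3 = dg_{11}/dx_3 = 40
dg_{31}/dx_1 = 0 (off-diagonal)
dg_{13}/dx_1 = 0 (off-diagonal)
Numerator = 40 + 0 - 0 = 40
Gamma^1_{13} = 40 / (2 * 80) = 1/4

1/4


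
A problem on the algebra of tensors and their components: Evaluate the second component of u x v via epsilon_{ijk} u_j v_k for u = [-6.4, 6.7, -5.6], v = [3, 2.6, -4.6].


(u x v)_2 = sum_{j,k} epsilon_{2jk} u_j v_k. Only permutations of (1,2,3) contribute; the two non-zero terms are:
eps_{213} u_1 v_3 = -1 * -6.4 * -4.6 = -29.44
eps_{231} u_3 v_1 = 1 * -5.6 * 3 = -16.8
(u x v)_2 = -46.24

-46.24


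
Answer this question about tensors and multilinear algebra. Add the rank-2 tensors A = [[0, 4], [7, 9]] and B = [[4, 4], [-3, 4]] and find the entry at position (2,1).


Tensor addition is component-wise: (A + B)_{ij} = A_{ij} + B_{ij}.
A_{21} = 7
B_{21} = -3
(A + B)_{21} = 7 + -3 = 4

4


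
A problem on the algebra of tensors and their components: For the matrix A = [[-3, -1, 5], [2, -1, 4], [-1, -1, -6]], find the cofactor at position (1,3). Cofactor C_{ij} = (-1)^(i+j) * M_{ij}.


To find cofactor C_{13}, delete row 1 and column 3.
The resulting 2x2 submatrix is: [[2, -1], [-1, -1]]
Minor M_{13} = 2*-1 - -1*-1
  = -2 - 1 = -3
Sign = (-1)^(1+3) = (-1)^4 = 1
Cofactor C_{13} = 1 * -3 = -3

-3


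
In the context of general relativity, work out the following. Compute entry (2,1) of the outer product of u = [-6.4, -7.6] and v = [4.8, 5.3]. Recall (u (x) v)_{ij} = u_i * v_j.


The outer product entry T_{ij} = u_i * v_j.
We need i=2, j=1.
u_2 = -7.6, v_1 = 4.8
T_{2,1} = -7.6 * 4.8 = -36.48

-36.48


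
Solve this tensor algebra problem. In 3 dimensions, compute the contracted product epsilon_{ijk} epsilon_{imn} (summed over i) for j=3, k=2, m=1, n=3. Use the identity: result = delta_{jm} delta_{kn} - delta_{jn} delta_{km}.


Using the identity: epsilon_{ijk} epsilon_{imn} = delta_{jm} delta_{kn} - delta_{jn} delta_{km}.
delta_{31} = 0
delta_{23} = 0
delta_{33} = 1
delta_{21} = 0
Result = 0 * 0 - 1 * 0 = 0 - 0 = 0

0


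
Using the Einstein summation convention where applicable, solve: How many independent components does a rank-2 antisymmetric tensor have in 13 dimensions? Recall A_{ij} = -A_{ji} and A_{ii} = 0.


An antisymmetric rank-2 tensor satisfies A_{ij} = -A_{ji}, so diagonal entries are zero.
The independent components are the upper-triangular entries: C(n, 2) = n(n-1)/2.
n = 13
C(13, 2) = 13 * 12 / 2 = 156 / 2 = 78

78


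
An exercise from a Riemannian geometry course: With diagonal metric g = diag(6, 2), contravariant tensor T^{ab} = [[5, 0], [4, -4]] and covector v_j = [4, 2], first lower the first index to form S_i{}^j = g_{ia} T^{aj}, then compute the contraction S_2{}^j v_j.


Step 1: lower the first index. For a diagonal metric, g_{ia} T^{aj} = g_{ii} T^{ij} (no sum on i).
g_{22} = 2
S_2{}^1 = 2 * T^{21} = 2 * 4 = 8
S_2{}^2 = 2 * T^{22} = 2 * -4 = -8
Step 2: contract S_2{}^j with v_j.
S_2{}^1 * v_1 = 8 * 4 = 32
S_2{}^2 * v_2 = -8 * 2 = -16
Result = 32 + -16 = 16

16


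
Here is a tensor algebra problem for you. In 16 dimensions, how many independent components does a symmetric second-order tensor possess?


A symmetric rank-2 tensor in d dimensions has d(d+1)/2 independent components.
d = 16
d(d+1)/2 = 16 * 17 / 2 = 272 / 2 = 136

136


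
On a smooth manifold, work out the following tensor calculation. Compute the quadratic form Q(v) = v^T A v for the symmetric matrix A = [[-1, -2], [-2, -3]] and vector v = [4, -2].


First compute Av:
(Av)_1 = -1*4 + -2*-2 = 0
(Av)_2 = -2*4 + -3*-2 = -2
Av = [0, -2]
Then v^T (Av) = 4*0 + -2*-2
= 0 + 4 = 4

4


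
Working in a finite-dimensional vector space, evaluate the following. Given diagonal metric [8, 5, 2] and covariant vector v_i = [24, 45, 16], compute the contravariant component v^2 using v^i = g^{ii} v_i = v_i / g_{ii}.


To raise an index with a diagonal metric: v^i = v_i / g_{ii}.
For index 2: v_2 = 45, g_{22} = 5
v^2 = 45 / 5 = 9

9


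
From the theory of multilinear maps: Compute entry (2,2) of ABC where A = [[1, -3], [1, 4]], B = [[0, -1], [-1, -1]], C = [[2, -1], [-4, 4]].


(ABC)_{22} = sum_m (AB)_{2m} C_{m2}. First compute row 2 of AB.
(AB)_{21} = 1*0 + 4*-1 = -4
(AB)_{22} = 1*-1 + 4*-1 = -5
Now contract with column 2 of C:
(AB)_{21} * C_{12} = -4 * -1 = 4
(AB)_{22} * C_{22} = -5 * 4 = -20
(ABC)_{22} = 4 + -20 = -16

-16


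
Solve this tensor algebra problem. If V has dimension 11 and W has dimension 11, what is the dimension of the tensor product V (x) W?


The dimension of a tensor product is the product of dimensions.
dim(V) = 11, dim(W) = 11
dim(V (x) W) = 11 * 11 = 121

121


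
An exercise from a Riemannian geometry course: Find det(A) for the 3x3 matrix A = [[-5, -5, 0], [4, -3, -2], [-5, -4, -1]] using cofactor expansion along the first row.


Expanding along the first row, det(A) = a11*M_11 - a12*M_12 + a13*M_13, where M_1j is the (1,j) minor.
Minor M_11 = -3*-1 - -2*-4 = -5
Minor M_12 = 4*-1 - -2*-5 = -14
Minor M_13 = 4*-4 - -3*-5 = -31
det = -5*(-5) - -5*(-14) + 0*(-31)
    = 25 - 70 + 0
    = -45

-45


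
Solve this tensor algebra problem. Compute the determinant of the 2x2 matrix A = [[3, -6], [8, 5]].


For a 2x2 matrix [[a, b], [c, d]], det = a*d - b*c.
a = 3, b = -6, c = 8, d = 5
a*d = 3 * 5 = 15
b*c = -6 * 8 = -48
det = 15 - -48 = 63

63


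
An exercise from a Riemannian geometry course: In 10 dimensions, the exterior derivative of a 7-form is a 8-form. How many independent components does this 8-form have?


The exterior derivative of a p-form is a (p+1)-form.
Its number of independent components is C(n, p+1).
n = 10, p+1 = 8
C(10, 8) = 45

45


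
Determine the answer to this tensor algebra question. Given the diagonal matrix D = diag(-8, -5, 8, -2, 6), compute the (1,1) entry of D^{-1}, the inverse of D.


For a diagonal matrix, the inverse has entries (D^{-1})_{ii} = 1/d_{ii}.
The diagonal entries are: d_{11} = -8, d_{22} = -5, d_{33} = 8, d_{44} = -2, d_{55} = 6
We need (D^{-1})_{11} = 1/d_{11} = 1/-8 = -1/8

-1/8


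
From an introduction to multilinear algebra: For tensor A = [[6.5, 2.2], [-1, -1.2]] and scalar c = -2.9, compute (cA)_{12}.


Scalar multiplication: (cA)_{ij} = c * A_{ij}.
c = -2.9
A_{12} = 2.2
(cA)_{12} = -2.9 * 2.2 = -6.38

-6.38


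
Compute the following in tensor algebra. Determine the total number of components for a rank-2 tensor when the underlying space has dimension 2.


The number of components of a rank-r tensor in d dimensions is d^r.
Here d = 2 and r = 2.
2^2 = 4

4


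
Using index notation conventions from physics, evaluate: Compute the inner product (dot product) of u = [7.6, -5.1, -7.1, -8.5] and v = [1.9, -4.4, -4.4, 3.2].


The inner product u . v = sum of u_i * v_i.
Term-by-term: 7.6 * 1.9, -5.1 * -4.4, -7.1 * -4.4, -8.5 * 3.2
Products: 14.44, 22.44, 31.24, -27.2
Sum = 14.44 + 22.44 + 31.24 + -27.2 = 40.92

40.92


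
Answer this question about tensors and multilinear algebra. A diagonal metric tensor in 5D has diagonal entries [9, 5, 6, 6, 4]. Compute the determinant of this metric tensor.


For a diagonal metric, the determinant is the product of diagonal entries.
Diagonal entries: 9, 5, 6, 6, 4
det(g) = 9 * 5 * 6 * 6 * 4 = 6480

6480


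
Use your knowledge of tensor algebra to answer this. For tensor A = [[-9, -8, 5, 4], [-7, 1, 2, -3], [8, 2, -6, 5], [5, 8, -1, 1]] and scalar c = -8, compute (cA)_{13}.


Scalar multiplication: (cA)_{ij} = c * A_{ij}.
c = -8
A_{13} = 5
(cA)_{13} = -8 * 5 = -40

-40


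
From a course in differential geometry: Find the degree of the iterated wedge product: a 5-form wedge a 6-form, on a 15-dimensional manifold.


The degree of a wedge product is the sum of the degrees of the individual forms.
Degrees: 5, 6
Total degree = 5 + 6 = 11

11


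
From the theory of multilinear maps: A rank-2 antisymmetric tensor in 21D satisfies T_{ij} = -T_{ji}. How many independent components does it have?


An antisymmetric rank-2 tensor satisfies A_{ij} = -A_{ji}, so diagonal entries are zero.
The independent components are the upper-triangular entries: C(n, 2) = n(n-1)/2.
n = 21
C(21, 2) = 21 * 20 / 2 = 420 / 2 = 210

210


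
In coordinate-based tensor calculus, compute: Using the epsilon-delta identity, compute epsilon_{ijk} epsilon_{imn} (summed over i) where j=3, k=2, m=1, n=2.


Using the identity: epsilon_{ijk} epsilon_{imn} = delta_{jm} delta_{kn} - delta_{jn} delta_{km}.
delta_{31} = 0
delta_{22} = 1
delta_{32} = 0
delta_{21} = 0
Result = 0 * 1 - 0 * 0 = 0 - 0 = 0

0


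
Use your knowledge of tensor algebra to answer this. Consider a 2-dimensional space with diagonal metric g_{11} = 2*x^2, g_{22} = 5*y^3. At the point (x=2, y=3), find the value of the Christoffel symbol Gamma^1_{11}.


For a diagonal metric, Gamma^k_{ij} = (1/2) g^{kk} (dg_{ik}/dx_j + dg_{jk}/dx_i - dg_{ij}/dx_k).
The metric is diagonal, so g_{ab} = 0 for a != b.
At the given point: g_{11} = 8, g_{22} = 135
g^{11} = 1/8
dg_{11}/dx_1 = dg_{11}/dx_1 = 8
dg_{11}/dx_1 = dg_{11}/dx_1 = 8
dg_{11}/dx_1 = dg_{11}/dx_1 = 8
Numerator = 8 + 8 - 8 = 8
Gamma^1_{11} = 8 / (2 * 8) = 1/2

1/2


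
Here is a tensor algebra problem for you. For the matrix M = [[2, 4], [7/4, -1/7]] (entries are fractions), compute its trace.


The trace is the sum of diagonal entries.
Diagonal: M[1,1] = 2, M[2,2] = -1/7
Tr(M) = 2 + -1/7
Computing step by step:
After adding M[1,1]: 2
After adding M[2,2]: 13/7
Tr(M) = 13/7

13/7


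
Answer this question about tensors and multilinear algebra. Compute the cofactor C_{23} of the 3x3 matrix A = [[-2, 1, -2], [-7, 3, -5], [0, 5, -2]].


To find cofactor C_{23}, delete row 2 and column 3.
The resulting 2x2 submatrix is: [[-2, 1], [0, 5]]
Minor M_{23} = -2*5 - 1*0
  = -10 - 0 = -10
Sign = (-1)^(2+3) = (-1)^5 = -1
Cofactor C_{23} = -1 * -10 = 10

10


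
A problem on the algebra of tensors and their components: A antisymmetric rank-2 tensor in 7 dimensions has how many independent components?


A antisymmetric rank-2 tensor in d dimensions has d(d-1)/2 independent components.
d = 7
d(d-1)/2 = 7 * 6 / 2 = 42 / 2 = 21

21


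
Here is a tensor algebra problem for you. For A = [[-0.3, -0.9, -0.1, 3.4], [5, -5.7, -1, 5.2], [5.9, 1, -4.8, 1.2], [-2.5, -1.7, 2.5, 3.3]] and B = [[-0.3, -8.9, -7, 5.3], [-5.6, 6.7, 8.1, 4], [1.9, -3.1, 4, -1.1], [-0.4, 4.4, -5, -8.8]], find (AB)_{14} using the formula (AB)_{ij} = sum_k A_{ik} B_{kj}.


(AB)_{ij} = sum_k A_{ik} B_{kj}.
For i=1, j=4:
A_{11} * B_{14} = -0.3 * 5.3 = -1.59
A_{12} * B_{24} = -0.9 * 4 = -3.6
A_{13} * B_{34} = -0.1 * -1.1 = 0.11
A_{14} * B_{44} = 3.4 * -8.8 = -29.92
Sum = -1.59 + -3.6 + 0.11 + -29.92 = -35

-35


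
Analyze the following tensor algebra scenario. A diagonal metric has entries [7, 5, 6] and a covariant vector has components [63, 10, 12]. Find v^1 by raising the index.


To raise an index with a diagonal metric: v^i = v_i / g_{ii}.
For index 1: v_1 = 63, g_{11} = 7
v^1 = 63 / 7 = 9

9


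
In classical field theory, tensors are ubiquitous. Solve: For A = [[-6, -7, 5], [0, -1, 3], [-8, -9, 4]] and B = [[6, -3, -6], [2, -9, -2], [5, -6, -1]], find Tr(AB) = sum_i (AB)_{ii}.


Tr(AB) = sum_i (AB)_{ii} where (AB)_{ii} = sum_k A_{ik} B_{ki}.
(AB)_{11} = -6*6 + -7*2 + 5*5 = -25
(AB)_{22} = 0*-3 + -1*-9 + 3*-6 = -9
(AB)_{33} = -8*-6 + -9*-2 + 4*-1 = 62
Tr(AB) = -25 + -9 + 62 = 28

28


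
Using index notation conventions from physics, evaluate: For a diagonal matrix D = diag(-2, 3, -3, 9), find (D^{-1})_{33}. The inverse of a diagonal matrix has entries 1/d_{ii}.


For a diagonal matrix, the inverse has entries (D^{-1})_{ii} = 1/d_{ii}.
The diagonal entries are: d_{11} = -2, d_{22} = 3, d_{33} = -3, d_{44} = 9
We need (D^{-1})_{33} = 1/d_{33} = 1/-3 = -1/3

-1/3


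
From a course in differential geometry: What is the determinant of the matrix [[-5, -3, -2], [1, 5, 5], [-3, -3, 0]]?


Expanding along the first row, det(A) = a11*M_11 - a12*M_12 + a13*M_13, where M_1j is the (1,j) minor.
Minor M_11 = 5*0 - 5*-3 = 15
Minor M_12 = 1*0 - 5*-3 = 15
Minor M_13 = 1*-3 - 5*-3 = 12
det = -5*(15) - -3*(15) + -2*(12)
    = -75 - -45 + -24
    = -54

-54


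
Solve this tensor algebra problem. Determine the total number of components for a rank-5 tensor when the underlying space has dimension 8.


The number of components of a rank-r tensor in d dimensions is d^r.
Here d = 8 and r = 5.
8^5 = 32768

32768


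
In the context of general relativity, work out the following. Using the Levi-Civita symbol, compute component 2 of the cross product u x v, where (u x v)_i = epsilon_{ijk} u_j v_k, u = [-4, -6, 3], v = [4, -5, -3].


(u x v)_2 = sum_{j,k} epsilon_{2jk} u_j v_k. Only permutations of (1,2,3) contribute; the two non-zero terms are:
eps_{213} u_1 v_3 = -1 * -4 * -3 = -12
eps_{231} u_3 v_1 = 1 * 3 * 4 = 12
(u x v)_2 = 0

0


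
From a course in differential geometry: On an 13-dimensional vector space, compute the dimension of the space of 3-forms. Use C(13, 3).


The dimension of the space of p-forms on an n-dimensional space is C(n, p).
n = 13, p = 3
C(13, 3) = 13! / (3! * 10!) = 286

286


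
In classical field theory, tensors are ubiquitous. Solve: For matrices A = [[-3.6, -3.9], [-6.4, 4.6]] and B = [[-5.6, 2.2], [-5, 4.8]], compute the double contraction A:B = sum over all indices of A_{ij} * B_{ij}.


A:B = sum over all i,j of A_{ij} * B_{ij}.
Row 1: -3.6*-5.6=20.16, -3.9*2.2=-8.58 => row sum = 11.58
Row 2: -6.4*-5=32, 4.6*4.8=22.08 => row sum = 54.08
Total = 11.58 + 54.08 = 65.66

65.66


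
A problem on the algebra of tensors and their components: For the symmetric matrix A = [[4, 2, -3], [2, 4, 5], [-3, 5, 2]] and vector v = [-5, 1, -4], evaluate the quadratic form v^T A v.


First compute Av:
(Av)_1 = 4*-5 + 2*1 + -3*-4 = -6
(Av)_2 = 2*-5 + 4*1 + 5*-4 = -26
(Av)_3 = -3*-5 + 5*1 + 2*-4 = 12
Av = [-6, -26, 12]
Then v^T (Av) = -5*-6 + 1*-26 + -4*12
= 30 + -26 + -48 = -44

-44


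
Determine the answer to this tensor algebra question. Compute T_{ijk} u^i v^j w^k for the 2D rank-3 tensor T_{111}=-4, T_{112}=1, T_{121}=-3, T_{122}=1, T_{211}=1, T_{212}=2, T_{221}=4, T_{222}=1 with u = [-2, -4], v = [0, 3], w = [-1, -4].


S = sum over i,j,k of T_{ijk} u_i v_j w_k. Expanding all 8 terms:
T_{111}*u_1*v_1*w_1 = -4*-2*0*-1 = 0  (running total: 0)
T_{112}*u_1*v_1*w_2 = 1*-2*0*-4 = 0  (running total: 0)
T_{121}*u_1*v_2*w_1 = -3*-2*3*-1 = -18  (running total: -18)
T_{122}*u_1*v_2*w_2 = 1*-2*3*-4 = 24  (running total: 6)
T_{211}*u_2*v_1*w_1 = 1*-4*0*-1 = 0  (running total: 6)
T_{212}*u_2*v_1*w_2 = 2*-4*0*-4 = 0  (running total: 6)
T_{221}*u_2*v_2*w_1 = 4*-4*3*-1 = 48  (running total: 54)
T_{222}*u_2*v_2*w_2 = 1*-4*3*-4 = 48  (running total: 102)
S = 102

102


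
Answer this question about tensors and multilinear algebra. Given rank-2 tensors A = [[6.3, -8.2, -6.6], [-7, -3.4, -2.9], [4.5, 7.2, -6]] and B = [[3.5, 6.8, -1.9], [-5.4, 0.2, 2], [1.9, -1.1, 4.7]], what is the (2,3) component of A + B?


Tensor addition is component-wise: (A + B)_{ij} = A_{ij} + B_{ij}.
A_{23} = -2.9
B_{23} = 2
(A + B)_{23} = -2.9 + 2 = -0.9

-0.9


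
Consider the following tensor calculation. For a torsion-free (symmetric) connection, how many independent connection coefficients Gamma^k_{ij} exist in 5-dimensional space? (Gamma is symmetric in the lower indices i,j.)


Christoffel symbols Gamma^k_{ij} are symmetric in i,j, so there are d * d(d+1)/2 independent symbols.
d = 5
d(d+1)/2 = 5 * 6 / 2 = 15
Total = 5 * 15 = 75

75


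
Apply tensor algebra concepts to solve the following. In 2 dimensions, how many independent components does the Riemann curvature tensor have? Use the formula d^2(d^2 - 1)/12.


The Riemann tensor in d dimensions has d^2(d^2 - 1)/12 independent components.
d = 2, so d^2 = 4
d^2 - 1 = 3
d^2(d^2 - 1) = 4 * 3 = 12
Divide by 12: 12 / 12 = 1

1


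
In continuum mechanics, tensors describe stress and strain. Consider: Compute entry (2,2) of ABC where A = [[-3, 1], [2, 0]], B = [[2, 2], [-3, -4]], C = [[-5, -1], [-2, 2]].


(ABC)_{22} = sum_m (AB)_{2m} C_{m2}. First compute row 2 of AB.
(AB)_{21} = 2*2 + 0*-3 = 4
(AB)_{22} = 2*2 + 0*-4 = 4
Now contract with column 2 of C:
(AB)_{21} * C_{12} = 4 * -1 = -4
(AB)_{22} * C_{22} = 4 * 2 = 8
(ABC)_{22} = -4 + 8 = 4

4


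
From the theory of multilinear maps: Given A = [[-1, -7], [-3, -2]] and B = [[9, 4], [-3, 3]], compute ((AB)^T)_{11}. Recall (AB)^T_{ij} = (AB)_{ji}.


(AB)^T_{ij} = (AB)_{ji} = sum_k A_{jk} B_{ki}.
For i=1, j=1 we need (AB)_{11}:
A_{11} * B_{11} = -1 * 9 = -9
A_{12} * B_{21} = -7 * -3 = 21
Sum = -9 + 21 = 12

12


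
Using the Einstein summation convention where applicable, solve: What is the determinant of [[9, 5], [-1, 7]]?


For a 2x2 matrix [[a, b], [c, d]], det = a*d - b*c.
a = 9, b = 5, c = -1, d = 7
a*d = 9 * 7 = 63
b*c = 5 * -1 = -5
det = 63 - -5 = 68

68


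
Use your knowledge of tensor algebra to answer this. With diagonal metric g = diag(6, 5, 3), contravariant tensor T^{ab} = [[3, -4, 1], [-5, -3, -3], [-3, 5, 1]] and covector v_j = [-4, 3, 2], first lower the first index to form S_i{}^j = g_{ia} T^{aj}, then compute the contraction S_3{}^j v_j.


Step 1: lower the first index. For a diagonal metric, g_{ia} T^{aj} = g_{ii} T^{ij} (no sum on i).
g_{33} = 3
S_3{}^1 = 3 * T^{31} = 3 * -3 = -9
S_3{}^2 = 3 * T^{32} = 3 * 5 = 15
S_3{}^3 = 3 * T^{33} = 3 * 1 = 3
Step 2: contract S_3{}^j with v_j.
S_3{}^1 * v_1 = -9 * -4 = 36
S_3{}^2 * v_2 = 15 * 3 = 45
S_3{}^3 * v_3 = 3 * 2 = 6
Result = 36 + 45 + 6 = 87

87


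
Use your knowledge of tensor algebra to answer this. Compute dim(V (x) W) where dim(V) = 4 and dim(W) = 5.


The dimension of a tensor product is the product of dimensions.
dim(V) = 4, dim(W) = 5
dim(V (x) W) = 4 * 5 = 20

20


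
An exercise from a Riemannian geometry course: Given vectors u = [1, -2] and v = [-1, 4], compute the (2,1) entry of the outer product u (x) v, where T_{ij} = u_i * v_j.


The outer product entry T_{ij} = u_i * v_j.
We need i=2, j=1.
u_2 = -2, v_1 = -1
T_{2,1} = -2 * -1 = 2

2


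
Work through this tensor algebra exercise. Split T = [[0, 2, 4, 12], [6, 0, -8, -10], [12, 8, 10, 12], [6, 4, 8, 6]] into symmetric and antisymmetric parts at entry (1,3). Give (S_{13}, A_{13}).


T_{13} = 4
T_{31} = 12
S_{13} = (4 + 12)/2 = 16/2 = 8
A_{13} = (4 - 12)/2 = -8/2 = -4
Check: S + A = 8 + -4 = 4 = T_{13}.

(8, -4)


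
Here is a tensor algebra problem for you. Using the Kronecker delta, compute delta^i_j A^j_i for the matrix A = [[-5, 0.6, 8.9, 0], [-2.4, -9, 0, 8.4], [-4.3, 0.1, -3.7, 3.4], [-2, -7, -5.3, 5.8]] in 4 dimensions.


The contraction (trace) of a rank-2 tensor is the sum of its diagonal elements.
Diagonal entries: A[1,1] = -5, A[2,2] = -9, A[3,3] = -3.7, A[4,4] = 5.8
Tr(A) = -5 + -9 + -3.7 + 5.8 = -11.9

-11.9


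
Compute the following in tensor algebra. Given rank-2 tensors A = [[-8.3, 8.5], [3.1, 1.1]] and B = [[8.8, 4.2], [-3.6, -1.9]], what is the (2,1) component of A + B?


Tensor addition is component-wise: (A + B)_{ij} = A_{ij} + B_{ij}.
A_{21} = 3.1
B_{21} = -3.6
(A + B)_{21} = 3.1 + -3.6 = -0.5

-0.5


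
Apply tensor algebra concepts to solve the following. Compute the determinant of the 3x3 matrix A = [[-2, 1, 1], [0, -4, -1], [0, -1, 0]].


Expanding along the first row, det(A) = a11*M_11 - a12*M_12 + a13*M_13, where M_1j is the (1,j) minor.
Minor M_11 = -4*0 - -1*-1 = -1
Minor M_12 = 0*0 - -1*0 = 0
Minor M_13 = 0*-1 - -4*0 = 0
det = -2*(-1) - 1*(0) + 1*(0)
    = 2 - 0 + 0
    = 2

2


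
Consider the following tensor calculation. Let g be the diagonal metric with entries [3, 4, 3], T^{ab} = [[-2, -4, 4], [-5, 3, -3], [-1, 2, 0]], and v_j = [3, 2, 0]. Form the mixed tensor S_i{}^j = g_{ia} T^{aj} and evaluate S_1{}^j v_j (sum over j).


Step 1: lower the first index. For a diagonal metric, g_{ia} T^{aj} = g_{ii} T^{ij} (no sum on i).
g_{11} = 3
S_1{}^1 = 3 * T^{11} = 3 * -2 = -6
S_1{}^2 = 3 * T^{12} = 3 * -4 = -12
S_1{}^3 = 3 * T^{13} = 3 * 4 = 12
Step 2: contract S_1{}^j with v_j.
S_1{}^1 * v_1 = -6 * 3 = -18
S_1{}^2 * v_2 = -12 * 2 = -24
S_1{}^3 * v_3 = 12 * 0 = 0
Result = -18 + -24 + 0 = -42

-42


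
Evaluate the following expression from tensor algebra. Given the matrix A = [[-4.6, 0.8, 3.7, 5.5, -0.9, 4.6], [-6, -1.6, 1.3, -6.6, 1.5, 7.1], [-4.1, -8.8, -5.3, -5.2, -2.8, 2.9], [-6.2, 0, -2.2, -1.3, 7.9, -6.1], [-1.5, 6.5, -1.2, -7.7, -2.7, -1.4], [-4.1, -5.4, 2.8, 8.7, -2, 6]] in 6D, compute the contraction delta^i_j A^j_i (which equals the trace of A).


The contraction (trace) of a rank-2 tensor is the sum of its diagonal elements.
Diagonal entries: A[1,1] = -4.6, A[2,2] = -1.6, A[3,3] = -5.3, A[4,4] = -1.3, A[5,5] = -2.7, A[6,6] = 6
Tr(A) = -4.6 + -1.6 + -5.3 + -1.3 + -2.7 + 6 = -9.5

-9.5


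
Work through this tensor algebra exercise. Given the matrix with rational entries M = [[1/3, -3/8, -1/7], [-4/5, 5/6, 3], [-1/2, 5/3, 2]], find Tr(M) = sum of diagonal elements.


The trace is the sum of diagonal entries.
Diagonal: M[1,1] = 1/3, M[2,2] = 5/6, M[3,3] = 2
Tr(M) = 1/3 + 5/6 + 2
Computing step by step:
After adding M[1,1]: 1/3
After adding M[2,2]: 7/6
After adding M[3,3]: 19/6
Tr(M) = 19/6

19/6


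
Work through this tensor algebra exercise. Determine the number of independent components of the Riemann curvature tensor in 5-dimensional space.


The Riemann tensor in d dimensions has d^2(d^2 - 1)/12 independent components.
d = 5, so d^2 = 25
d^2 - 1 = 24
d^2(d^2 - 1) = 25 * 24 = 600
Divide by 12: 600 / 12 = 50

50


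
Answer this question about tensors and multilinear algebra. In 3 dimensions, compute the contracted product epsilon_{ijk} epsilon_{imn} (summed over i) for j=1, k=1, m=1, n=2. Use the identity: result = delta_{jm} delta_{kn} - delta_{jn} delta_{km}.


Using the identity: epsilon_{ijk} epsilon_{imn} = delta_{jm} delta_{kn} - delta_{jn} delta_{km}.
delta_{11} = 1
delta_{12} = 0
delta_{12} = 0
delta_{11} = 1
Result = 1 * 0 - 0 * 1 = 0 - 0 = 0

0


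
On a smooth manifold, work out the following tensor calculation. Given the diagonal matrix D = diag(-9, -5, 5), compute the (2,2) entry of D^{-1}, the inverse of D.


For a diagonal matrix, the inverse has entries (D^{-1})_{ii} = 1/d_{ii}.
The diagonal entries are: d_{11} = -9, d_{22} = -5, d_{33} = 5
We need (D^{-1})_{22} = 1/d_{22} = 1/-5 = -1/5

-1/5


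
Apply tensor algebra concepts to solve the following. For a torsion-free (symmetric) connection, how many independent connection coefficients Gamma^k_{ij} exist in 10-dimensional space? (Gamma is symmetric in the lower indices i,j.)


Christoffel symbols Gamma^k_{ij} are symmetric in i,j, so there are d * d(d+1)/2 independent symbols.
d = 10
d(d+1)/2 = 10 * 11 / 2 = 55
Total = 10 * 55 = 550

550


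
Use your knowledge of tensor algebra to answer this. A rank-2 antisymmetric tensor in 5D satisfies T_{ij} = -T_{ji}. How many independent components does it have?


An antisymmetric rank-2 tensor satisfies A_{ij} = -A_{ji}, so diagonal entries are zero.
The independent components are the upper-triangular entries: C(n, 2) = n(n-1)/2.
n = 5
C(5, 2) = 5 * 4 / 2 = 20 / 2 = 10

10


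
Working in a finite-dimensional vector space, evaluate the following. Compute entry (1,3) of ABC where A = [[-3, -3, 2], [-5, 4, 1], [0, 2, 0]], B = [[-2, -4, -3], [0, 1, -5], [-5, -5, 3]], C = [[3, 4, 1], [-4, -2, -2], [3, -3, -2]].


(ABC)_{13} = sum_m (AB)_{1m} C_{m3}. First compute row 1 of AB.
(AB)_{11} = -3*-2 + -3*0 + 2*-5 = -4
(AB)_{12} = -3*-4 + -3*1 + 2*-5 = -1
(AB)_{13} = -3*-3 + -3*-5 + 2*3 = 30
Now contract with column 3 of C:
(AB)_{11} * C_{13} = -4 * 1 = -4
(AB)_{12} * C_{23} = -1 * -2 = 2
(AB)_{13} * C_{33} = 30 * -2 = -60
(ABC)_{13} = -4 + 2 + -60 = -62

-62


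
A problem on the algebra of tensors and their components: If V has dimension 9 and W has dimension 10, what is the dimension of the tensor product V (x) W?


The dimension of a tensor product is the product of dimensions.
dim(V) = 9, dim(W) = 10
dim(V (x) W) = 9 * 10 = 90

90


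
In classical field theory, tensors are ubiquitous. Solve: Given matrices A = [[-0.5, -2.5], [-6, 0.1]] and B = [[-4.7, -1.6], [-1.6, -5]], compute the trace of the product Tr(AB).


Tr(AB) = sum_i (AB)_{ii} where (AB)_{ii} = sum_k A_{ik} B_{ki}.
(AB)_{11} = -0.5*-4.7 + -2.5*-1.6 = 6.35
(AB)_{22} = -6*-1.6 + 0.1*-5 = 9.1
Tr(AB) = 6.35 + 9.1 = 15.45

15.45


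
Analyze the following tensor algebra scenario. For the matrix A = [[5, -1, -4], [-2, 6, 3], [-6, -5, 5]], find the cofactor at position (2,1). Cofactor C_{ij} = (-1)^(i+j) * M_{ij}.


To find cofactor C_{21}, delete row 2 and column 1.
The resulting 2x2 submatrix is: [[-1, -4], [-5, 5]]
Minor M_{21} = -1*5 - -4*-5
  = -5 - 20 = -25
Sign = (-1)^(2+1) = (-1)^3 = -1
Cofactor C_{21} = -1 * -25 = 25

25


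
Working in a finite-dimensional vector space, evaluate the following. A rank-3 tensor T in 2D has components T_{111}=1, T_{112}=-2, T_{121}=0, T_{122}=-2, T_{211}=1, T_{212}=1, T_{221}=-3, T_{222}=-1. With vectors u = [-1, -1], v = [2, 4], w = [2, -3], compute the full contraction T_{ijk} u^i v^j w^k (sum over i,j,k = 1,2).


S = sum over i,j,k of T_{ijk} u_i v_j w_k. Expanding all 8 terms:
T_{111}*u_1*v_1*w_1 = 1*-1*2*2 = -4  (running total: -4)
T_{112}*u_1*v_1*w_2 = -2*-1*2*-3 = -12  (running total: -16)
T_{121}*u_1*v_2*w_1 = 0*-1*4*2 = 0  (running total: -16)
T_{122}*u_1*v_2*w_2 = -2*-1*4*-3 = -24  (running total: -40)
T_{211}*u_2*v_1*w_1 = 1*-1*2*2 = -4  (running total: -44)
T_{212}*u_2*v_1*w_2 = 1*-1*2*-3 = 6  (running total: -38)
T_{221}*u_2*v_2*w_1 = -3*-1*4*2 = 24  (running total: -14)
T_{222}*u_2*v_2*w_2 = -1*-1*4*-3 = -12  (running total: -26)
S = -26

-26


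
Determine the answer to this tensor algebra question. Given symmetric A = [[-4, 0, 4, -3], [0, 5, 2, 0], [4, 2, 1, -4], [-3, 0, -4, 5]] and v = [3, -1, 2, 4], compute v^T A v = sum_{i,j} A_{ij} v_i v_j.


First compute Av:
(Av)_1 = -4*3 + 0*-1 + 4*2 + -3*4 = -16
(Av)_2 = 0*3 + 5*-1 + 2*2 + 0*4 = -1
(Av)_3 = 4*3 + 2*-1 + 1*2 + -4*4 = -4
(Av)_4 = -3*3 + 0*-1 + -4*2 + 5*4 = 3
Av = [-16, -1, -4, 3]
Then v^T (Av) = 3*-16 + -1*-1 + 2*-4 + 4*3
= -48 + 1 + -8 + 12 = -43

-43


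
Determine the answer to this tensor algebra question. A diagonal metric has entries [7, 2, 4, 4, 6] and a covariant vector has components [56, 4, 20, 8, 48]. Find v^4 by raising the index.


To raise an index with a diagonal metric: v^i = v_i / g_{ii}.
For index 4: v_4 = 8, g_{44} = 4
v^4 = 8 / 4 = 2

2


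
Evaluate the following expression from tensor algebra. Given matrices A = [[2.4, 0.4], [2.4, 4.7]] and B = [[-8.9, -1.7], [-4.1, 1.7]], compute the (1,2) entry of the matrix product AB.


(AB)_{ij} = sum_k A_{ik} B_{kj}.
For i=1, j=2:
A_{11} * B_{12} = 2.4 * -1.7 = -4.08
A_{12} * B_{22} = 0.4 * 1.7 = 0.68
Sum = -4.08 + 0.68 = -3.4

-3.4


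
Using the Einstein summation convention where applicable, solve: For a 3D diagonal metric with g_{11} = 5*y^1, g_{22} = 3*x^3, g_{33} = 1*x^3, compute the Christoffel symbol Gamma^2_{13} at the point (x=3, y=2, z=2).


For a diagonal metric, Gamma^k_{ij} = (1/2) g^{kk} (dg_{ik}/dx_j + dg_{jk}/dx_i - dg_{ij}/dx_k).
The metric is diagonal, so g_{ab} = 0 for a != b.
At the given point: g_{11} = 10, g_{22} = 81, g_{33} = 27
g^{22} = 1/81
dg_{12}/dx_3 = 0 (off-diagonal)
dg_{32}/dx_1 = 0 (off-diagonal)
dg_{13}/dx_2 = 0 (off-diagonal)
Numerator = 0 + 0 - 0 = 0
Gamma^2_{13} = 0 / (2 * 81) = 0

0


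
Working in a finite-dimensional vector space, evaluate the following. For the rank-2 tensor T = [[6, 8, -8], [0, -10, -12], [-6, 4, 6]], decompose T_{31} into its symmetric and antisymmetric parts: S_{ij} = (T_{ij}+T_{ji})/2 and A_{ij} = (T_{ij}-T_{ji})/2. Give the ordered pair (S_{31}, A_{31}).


T_{31} = -6
T_{13} = -8
S_{31} = (-6 + -8)/2 = -14/2 = -7
A_{31} = (-6 - -8)/2 = 2/2 = 1
Check: S + A = -7 + 1 = -6 = T_{31}.

(-7, 1)


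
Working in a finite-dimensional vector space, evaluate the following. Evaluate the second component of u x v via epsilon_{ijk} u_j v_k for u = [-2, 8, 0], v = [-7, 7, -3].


(u x v)_2 = sum_{j,k} epsilon_{2jk} u_j v_k. Only permutations of (1,2,3) contribute; the two non-zero terms are:
eps_{213} u_1 v_3 = -1 * -2 * -3 = -6
eps_{231} u_3 v_1 = 1 * 0 * -7 = 0
(u x v)_2 = -6

-6


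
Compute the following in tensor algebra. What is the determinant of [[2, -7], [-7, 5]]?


For a 2x2 matrix [[a, b], [c, d]], det = a*d - b*c.
a = 2, b = -7, c = -7, d = 5
a*d = 2 * 5 = 10
b*c = -7 * -7 = 49
det = 10 - 49 = -39

-39


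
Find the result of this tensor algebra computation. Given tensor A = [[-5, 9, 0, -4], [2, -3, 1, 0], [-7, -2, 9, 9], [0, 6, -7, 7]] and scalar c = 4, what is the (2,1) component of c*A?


Scalar multiplication: (cA)_{ij} = c * A_{ij}.
c = 4
A_{21} = 2
(cA)_{21} = 4 * 2 = 8

8


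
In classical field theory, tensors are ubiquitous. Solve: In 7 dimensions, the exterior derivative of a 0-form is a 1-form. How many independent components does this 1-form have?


The exterior derivative of a p-form is a (p+1)-form.
Its number of independent components is C(n, p+1).
n = 7, p+1 = 1
C(7, 1) = 7

7


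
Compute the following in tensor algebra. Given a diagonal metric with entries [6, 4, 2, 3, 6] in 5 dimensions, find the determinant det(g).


For a diagonal metric, the determinant is the product of diagonal entries.
Diagonal entries: 6, 4, 2, 3, 6
det(g) = 6 * 4 * 2 * 3 * 6 = 864

864


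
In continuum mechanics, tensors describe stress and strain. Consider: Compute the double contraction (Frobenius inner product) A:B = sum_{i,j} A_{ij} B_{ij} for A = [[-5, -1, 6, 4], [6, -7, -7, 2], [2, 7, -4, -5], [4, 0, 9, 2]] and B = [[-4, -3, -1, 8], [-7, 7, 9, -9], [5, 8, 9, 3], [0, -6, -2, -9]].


A:B = sum over all i,j of A_{ij} * B_{ij}.
Row 1: -5*-4=20, -1*-3=3, 6*-1=-6, 4*8=32 => row sum = 49
Row 2: 6*-7=-42, -7*7=-49, -7*9=-63, 2*-9=-18 => row sum = -172
Row 3: 2*5=10, 7*8=56, -4*9=-36, -5*3=-15 => row sum = 15
Row 4: 4*0=0, 0*-6=0, 9*-2=-18, 2*-9=-18 => row sum = -36
Total = 49 + -172 + 15 + -36 = -144

-144


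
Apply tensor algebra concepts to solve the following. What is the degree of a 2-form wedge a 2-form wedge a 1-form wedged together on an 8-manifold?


The degree of a wedge product is the sum of the degrees of the individual forms.
Degrees: 2, 2, 1
Total degree = 2 + 2 + 1 = 5

5


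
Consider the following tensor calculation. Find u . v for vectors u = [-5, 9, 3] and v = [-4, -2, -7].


The inner product u . v = sum of u_i * v_i.
Term-by-term: -5 * -4, 9 * -2, 3 * -7
Products: 20, -18, -21
Sum = 20 + -18 + -21 = -19

-19


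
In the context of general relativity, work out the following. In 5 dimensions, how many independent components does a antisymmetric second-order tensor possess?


A antisymmetric rank-2 tensor in d dimensions has d(d-1)/2 independent components.
d = 5
d(d-1)/2 = 5 * 4 / 2 = 20 / 2 = 10

10


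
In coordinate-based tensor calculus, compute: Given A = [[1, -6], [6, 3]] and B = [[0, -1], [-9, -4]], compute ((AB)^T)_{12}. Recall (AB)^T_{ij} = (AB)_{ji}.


(AB)^T_{ij} = (AB)_{ji} = sum_k A_{jk} B_{ki}.
For i=1, j=2 we need (AB)_{21}:
A_{21} * B_{11} = 6 * 0 = 0
A_{22} * B_{21} = 3 * -9 = -27
Sum = 0 + -27 = -27

-27


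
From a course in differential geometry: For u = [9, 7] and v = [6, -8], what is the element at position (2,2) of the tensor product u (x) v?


The outer product entry T_{ij} = u_i * v_j.
We need i=2, j=2.
u_2 = 7, v_2 = -8
T_{2,2} = 7 * -8 = -56

-56


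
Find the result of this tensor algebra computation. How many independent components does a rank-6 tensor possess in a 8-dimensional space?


The number of components of a rank-r tensor in d dimensions is d^r.
Here d = 8 and r = 6.
8^6 = 262144

262144


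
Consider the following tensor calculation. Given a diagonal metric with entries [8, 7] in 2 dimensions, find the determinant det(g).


For a diagonal metric, the determinant is the product of diagonal entries.
Diagonal entries: 8, 7
det(g) = 8 * 7 = 56

56


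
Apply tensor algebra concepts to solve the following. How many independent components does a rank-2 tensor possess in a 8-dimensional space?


The number of components of a rank-r tensor in d dimensions is d^r.
Here d = 8 and r = 2.
8^2 = 64

64


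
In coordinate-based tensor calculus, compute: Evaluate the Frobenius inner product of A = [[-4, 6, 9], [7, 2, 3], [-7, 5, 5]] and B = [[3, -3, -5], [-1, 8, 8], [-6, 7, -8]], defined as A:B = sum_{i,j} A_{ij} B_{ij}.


A:B = sum over all i,j of A_{ij} * B_{ij}.
Row 1: -4*3=-12, 6*-3=-18, 9*-5=-45 => row sum = -75
Row 2: 7*-1=-7, 2*8=16, 3*8=24 => row sum = 33
Row 3: -7*-6=42, 5*7=35, 5*-8=-40 => row sum = 37
Total = -75 + 33 + 37 = -5

-5


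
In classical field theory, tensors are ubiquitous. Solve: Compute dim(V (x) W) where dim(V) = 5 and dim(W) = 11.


The dimension of a tensor product is the product of dimensions.
dim(V) = 5, dim(W) = 11
dim(V (x) W) = 5 * 11 = 55

55


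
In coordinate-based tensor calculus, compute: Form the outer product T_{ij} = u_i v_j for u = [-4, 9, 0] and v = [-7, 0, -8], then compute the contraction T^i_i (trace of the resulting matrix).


The outer product gives T_{ij} = u_i v_j.
The trace (contraction) is Tr(T) = sum_i T_{ii} = sum_i u_i v_i.
Diagonal entries:
T_{11} = u_1 * v_1 = -4 * -7 = 28
T_{22} = u_2 * v_2 = 9 * 0 = 0
T_{33} = u_3 * v_3 = 0 * -8 = 0
Tr(T) = 28 + 0 + 0 = 28

28
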